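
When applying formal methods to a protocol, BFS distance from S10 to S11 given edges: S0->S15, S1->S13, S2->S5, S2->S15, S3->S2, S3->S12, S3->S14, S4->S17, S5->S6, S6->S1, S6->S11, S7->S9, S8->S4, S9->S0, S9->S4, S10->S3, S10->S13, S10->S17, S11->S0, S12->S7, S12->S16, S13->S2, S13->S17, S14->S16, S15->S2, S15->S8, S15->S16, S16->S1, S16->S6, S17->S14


BFS layer-by-layer from S10:
  dist 0: {S10}
  dist 1: {S3, S13, S17}
  dist 2: {S2, S12, S14}
  dist 3: {S5, S7, S15, S16}
  dist 4: {S1, S6, S8, S9}
  dist 5: {S0, S4, S11}
  -> S11 reached at distance 5
Shortest path length = 5

5


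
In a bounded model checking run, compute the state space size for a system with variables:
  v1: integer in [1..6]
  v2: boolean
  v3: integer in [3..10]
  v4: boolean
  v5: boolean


State space = product of domain sizes of all variables.
Domain sizes:
  v1 (integer in [1..6]): 6
  v2 (boolean): 2
  v3 (integer in [3..10]): 8
  v4 (boolean): 2
  v5 (boolean): 2
Product = 6 * 2 * 8 * 2 * 2 = 384

384


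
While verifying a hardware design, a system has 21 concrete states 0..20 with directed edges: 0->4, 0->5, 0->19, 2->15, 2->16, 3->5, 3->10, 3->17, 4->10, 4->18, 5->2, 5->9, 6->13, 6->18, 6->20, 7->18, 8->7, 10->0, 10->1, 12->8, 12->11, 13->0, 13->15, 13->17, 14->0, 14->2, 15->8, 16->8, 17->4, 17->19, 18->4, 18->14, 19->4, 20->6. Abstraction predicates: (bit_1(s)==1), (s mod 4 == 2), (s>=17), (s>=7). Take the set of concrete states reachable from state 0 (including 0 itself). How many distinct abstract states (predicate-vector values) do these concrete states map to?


BFS from 0:
Concrete reachable: {0, 1, 2, 4, 5, 7, 8, 9, 10, 14, 15, 16, 18, 19}
Abstract via predicates (bit_1(s)==1), (s mod 4 == 2), (s>=17), (s>=7):
  (0,0,0,0) <- {0, 1, 4, 5}
  (0,0,0,1) <- {8, 9, 16}
  (1,0,0,1) <- {7, 15}
  (1,0,1,1) <- {19}
  (1,1,0,0) <- {2}
  (1,1,0,1) <- {10, 14}
  (1,1,1,1) <- {18}
Distinct abstract states = 7

7


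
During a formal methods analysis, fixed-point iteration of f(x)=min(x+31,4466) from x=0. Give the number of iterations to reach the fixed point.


Step 1: x=0, cap=4466, increment=31
Step 2: x grows by 31 each step until capped at 4466; fixed point is x=4466
Step 3: iterations = ceil(4466/31) = 145

145


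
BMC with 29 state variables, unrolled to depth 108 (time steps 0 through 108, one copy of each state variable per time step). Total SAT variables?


BMC unrolls to depth k, creating one copy of each state var for steps 0..k.
Step count = 108 + 1 = 109 (steps 0 through 108)
Vars per step = 29
Total = 29 * 109 = 3161

3161


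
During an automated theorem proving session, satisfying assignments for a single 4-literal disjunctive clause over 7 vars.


Step 1: Total=2^7=128
Step 2: Unsat when all 4 false: 2^3=8
Step 3: Sat=128-8=120

120


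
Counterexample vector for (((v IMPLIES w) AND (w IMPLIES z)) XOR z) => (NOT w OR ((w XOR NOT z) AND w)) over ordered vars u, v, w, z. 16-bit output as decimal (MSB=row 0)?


F1 = (((v IMPLIES w) AND (w IMPLIES z)) XOR z)
F2 = (NOT w OR ((w XOR NOT z) AND w))
Counterexample to F1=>F2 is where F1=1 and F2=0.
Evaluate each row (bits = u,v,w,z, MSB first):
  row 0 [0000]: F1=1 F2=1 -> F1&~F2 -> 0
  row 1 [0001]: F1=0 F2=1 -> F1&~F2 -> 0
  row 2 [0010]: F1=0 F2=0 -> F1&~F2 -> 0
  row 3 [0011]: F1=0 F2=1 -> F1&~F2 -> 0
  row 4 [0100]: F1=0 F2=1 -> F1&~F2 -> 0
  row 5 [0101]: F1=1 F2=1 -> F1&~F2 -> 0
  row 6 [0110]: F1=0 F2=0 -> F1&~F2 -> 0
  row 7 [0111]: F1=0 F2=1 -> F1&~F2 -> 0
  row 8 [1000]: F1=1 F2=1 -> F1&~F2 -> 0
  row 9 [1001]: F1=0 F2=1 -> F1&~F2 -> 0
  row 10 [1010]: F1=0 F2=0 -> F1&~F2 -> 0
  row 11 [1011]: F1=0 F2=1 -> F1&~F2 -> 0
  row 12 [1100]: F1=0 F2=1 -> F1&~F2 -> 0
  row 13 [1101]: F1=1 F2=1 -> F1&~F2 -> 0
  row 14 [1110]: F1=0 F2=0 -> F1&~F2 -> 0
  row 15 [1111]: F1=0 F2=1 -> F1&~F2 -> 0
Full result column, 4 rows per line (u,v fixed per line; w,z runs 00..11 left to right):
  rows 0-3 [u,v=00]: 0000  = hex 0
  rows 4-7 [u,v=01]: 0000  = hex 0
  rows 8-11 [u,v=10]: 0000  = hex 0
  rows 12-15 [u,v=11]: 0000  = hex 0
Counterexample vector (row 0 .. row 15) = 0000000000000000
Output column grouped in 4s = 0000 0000 0000 0000 = 0x0000
Convert to decimal digit by digit (value = value*16 + digit):
  0 -> 0
  0*16 + 0 = 0
  0*16 + 0 = 0
  0*16 + 0 = 0
Decimal = 0

0


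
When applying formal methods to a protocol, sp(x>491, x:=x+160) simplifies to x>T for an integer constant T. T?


Formula: sp(P, x:=E) = exists old_x. (x = E[old_x/x]) AND P[old_x/x] (old_x is the value of x before the assignment; eliminate old_x by solving x = E[old_x/x] for old_x)
Step 1: Precondition P: x>491, i.e. old_x > 491
Step 2: Assignment gives x = old_x + 160, so old_x = x - 160
Step 3: Substitute into P: x - 160 > 491
Step 4: Simplify: x > 491+160 = 651

651


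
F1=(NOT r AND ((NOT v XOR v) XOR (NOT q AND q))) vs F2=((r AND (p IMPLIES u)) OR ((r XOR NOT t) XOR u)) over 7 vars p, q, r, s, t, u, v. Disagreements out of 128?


F1 = (NOT r AND ((NOT v XOR v) XOR (NOT q AND q)))
F2 = ((r AND (p IMPLIES u)) OR ((r XOR NOT t) XOR u))
Evaluate both on each of 128 rows (bits = p,q,r,s,t,u,v):
  row 0 [0000000]: F1=1 F2=1 -> 0
  row 1 [0000001]: F1=1 F2=1 -> 0
  row 2 [0000010]: F1=1 F2=0 (differ) -> 1
  row 3 [0000011]: F1=1 F2=0 (differ) -> 1
  row 4 [0000100]: F1=1 F2=0 (differ) -> 1
  (every remaining row is evaluated the same way; all 128 results are listed next)
Full result column, 8 rows per line (p,q,r,s fixed per line; t,u,v runs 000..111 left to right):
  rows 0-7 [p,q,r,s=0000]: 00111100  (ones: 4)
  rows 8-15 [p,q,r,s=0001]: 00111100  (ones: 4)
  rows 16-23 [p,q,r,s=0010]: 11111111  (ones: 8)
  rows 24-31 [p,q,r,s=0011]: 11111111  (ones: 8)
  rows 32-39 [p,q,r,s=0100]: 00111100  (ones: 4)
  rows 40-47 [p,q,r,s=0101]: 00111100  (ones: 4)
  rows 48-55 [p,q,r,s=0110]: 11111111  (ones: 8)
  rows 56-63 [p,q,r,s=0111]: 11111111  (ones: 8)
  rows 64-71 [p,q,r,s=1000]: 00111100  (ones: 4)
  rows 72-79 [p,q,r,s=1001]: 00111100  (ones: 4)
  rows 80-87 [p,q,r,s=1010]: 00111111  (ones: 6)
  rows 88-95 [p,q,r,s=1011]: 00111111  (ones: 6)
  rows 96-103 [p,q,r,s=1100]: 00111100  (ones: 4)
  rows 104-111 [p,q,r,s=1101]: 00111100  (ones: 4)
  rows 112-119 [p,q,r,s=1110]: 00111111  (ones: 6)
  rows 120-127 [p,q,r,s=1111]: 00111111  (ones: 6)
Disagreements = 4+4+8+8+4+4+8+8+4+4+6+6+4+4+6+6 = 88

88


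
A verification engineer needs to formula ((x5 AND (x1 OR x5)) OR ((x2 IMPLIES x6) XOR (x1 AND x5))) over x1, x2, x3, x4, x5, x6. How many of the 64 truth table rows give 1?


Formula: ((x5 AND (x1 OR x5)) OR ((x2 IMPLIES x6) XOR (x1 AND x5))) over 6 vars (64 rows)
Evaluate each row (x1, x2, x3, x4, x5, x6 as bits, MSB first):
  row 0 [000000]: ((0 AND (0 OR 0)) OR ((0 IMPLIES 0) XOR (0 AND 0))) -> 1
  row 1 [000001]: ((0 AND (0 OR 0)) OR ((0 IMPLIES 1) XOR (0 AND 0))) -> 1
  row 2 [000010]: ((1 AND (0 OR 1)) OR ((0 IMPLIES 0) XOR (0 AND 1))) -> 1
  row 3 [000011]: ((1 AND (0 OR 1)) OR ((0 IMPLIES 1) XOR (0 AND 1))) -> 1
  row 4 [000100]: ((0 AND (0 OR 0)) OR ((0 IMPLIES 0) XOR (0 AND 0))) -> 1
  (every remaining row is evaluated the same way; all 64 results are listed next)
Full result column, 8 rows per line (x1,x2,x3 fixed per line; x4,x5,x6 runs 000..111 left to right):
  rows 0-7 [x1,x2,x3=000]: 11111111  (ones: 8)
  rows 8-15 [x1,x2,x3=001]: 11111111  (ones: 8)
  rows 16-23 [x1,x2,x3=010]: 01110111  (ones: 6)
  rows 24-31 [x1,x2,x3=011]: 01110111  (ones: 6)
  rows 32-39 [x1,x2,x3=100]: 11111111  (ones: 8)
  rows 40-47 [x1,x2,x3=101]: 11111111  (ones: 8)
  rows 48-55 [x1,x2,x3=110]: 01110111  (ones: 6)
  rows 56-63 [x1,x2,x3=111]: 01110111  (ones: 6)
Count of 1-rows = 8+8+6+6+8+8+6+6 = 56

56


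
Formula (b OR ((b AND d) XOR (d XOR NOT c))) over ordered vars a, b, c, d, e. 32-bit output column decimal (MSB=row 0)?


Formula: (b OR ((b AND d) XOR (d XOR NOT c))) over a, b, c, d, e (32 rows)
Evaluate each row (bits = a,b,c,d,e, MSB first):
  row 0 [00000]: (0 OR ((0 AND 0) XOR (0 XOR NOT 0))) -> 1
  row 1 [00001]: (0 OR ((0 AND 0) XOR (0 XOR NOT 0))) -> 1
  row 2 [00010]: (0 OR ((0 AND 1) XOR (1 XOR NOT 0))) -> 0
  row 3 [00011]: (0 OR ((0 AND 1) XOR (1 XOR NOT 0))) -> 0
  row 4 [00100]: (0 OR ((0 AND 0) XOR (0 XOR NOT 1))) -> 0
  row 5 [00101]: (0 OR ((0 AND 0) XOR (0 XOR NOT 1))) -> 0
  row 6 [00110]: (0 OR ((0 AND 1) XOR (1 XOR NOT 1))) -> 1
  row 7 [00111]: (0 OR ((0 AND 1) XOR (1 XOR NOT 1))) -> 1
  row 8 [01000]: (1 OR ((1 AND 0) XOR (0 XOR NOT 0))) -> 1
  row 9 [01001]: (1 OR ((1 AND 0) XOR (0 XOR NOT 0))) -> 1
  row 10 [01010]: (1 OR ((1 AND 1) XOR (1 XOR NOT 0))) -> 1
  row 11 [01011]: (1 OR ((1 AND 1) XOR (1 XOR NOT 0))) -> 1
  row 12 [01100]: (1 OR ((1 AND 0) XOR (0 XOR NOT 1))) -> 1
  row 13 [01101]: (1 OR ((1 AND 0) XOR (0 XOR NOT 1))) -> 1
  row 14 [01110]: (1 OR ((1 AND 1) XOR (1 XOR NOT 1))) -> 1
  row 15 [01111]: (1 OR ((1 AND 1) XOR (1 XOR NOT 1))) -> 1
  row 16 [10000]: (0 OR ((0 AND 0) XOR (0 XOR NOT 0))) -> 1
  row 17 [10001]: (0 OR ((0 AND 0) XOR (0 XOR NOT 0))) -> 1
  row 18 [10010]: (0 OR ((0 AND 1) XOR (1 XOR NOT 0))) -> 0
  row 19 [10011]: (0 OR ((0 AND 1) XOR (1 XOR NOT 0))) -> 0
  row 20 [10100]: (0 OR ((0 AND 0) XOR (0 XOR NOT 1))) -> 0
  row 21 [10101]: (0 OR ((0 AND 0) XOR (0 XOR NOT 1))) -> 0
  row 22 [10110]: (0 OR ((0 AND 1) XOR (1 XOR NOT 1))) -> 1
  row 23 [10111]: (0 OR ((0 AND 1) XOR (1 XOR NOT 1))) -> 1
  row 24 [11000]: (1 OR ((1 AND 0) XOR (0 XOR NOT 0))) -> 1
  row 25 [11001]: (1 OR ((1 AND 0) XOR (0 XOR NOT 0))) -> 1
  row 26 [11010]: (1 OR ((1 AND 1) XOR (1 XOR NOT 0))) -> 1
  row 27 [11011]: (1 OR ((1 AND 1) XOR (1 XOR NOT 0))) -> 1
  row 28 [11100]: (1 OR ((1 AND 0) XOR (0 XOR NOT 1))) -> 1
  row 29 [11101]: (1 OR ((1 AND 0) XOR (0 XOR NOT 1))) -> 1
  row 30 [11110]: (1 OR ((1 AND 1) XOR (1 XOR NOT 1))) -> 1
  row 31 [11111]: (1 OR ((1 AND 1) XOR (1 XOR NOT 1))) -> 1
Full result column, 4 rows per line (a,b,c fixed per line; d,e runs 00..11 left to right):
  rows 0-3 [a,b,c=000]: 1100  = hex C
  rows 4-7 [a,b,c=001]: 0011  = hex 3
  rows 8-11 [a,b,c=010]: 1111  = hex F
  rows 12-15 [a,b,c=011]: 1111  = hex F
  rows 16-19 [a,b,c=100]: 1100  = hex C
  rows 20-23 [a,b,c=101]: 0011  = hex 3
  rows 24-27 [a,b,c=110]: 1111  = hex F
  rows 28-31 [a,b,c=111]: 1111  = hex F
Output column (row 0 .. row 31) = 11000011111111111100001111111111
Output column grouped in 4s = 1100 0011 1111 1111 1100 0011 1111 1111 = 0xC3FFC3FF
Convert to decimal digit by digit (value = value*16 + digit):
  C -> 12
  12*16 + 3 = 195
  195*16 + 15 (F) = 3135
  3135*16 + 15 (F) = 50175
  50175*16 + 12 (C) = 802812
  802812*16 + 3 = 12844995
  12844995*16 + 15 (F) = 205519935
  205519935*16 + 15 (F) = 3288318975
Decimal = 3288318975

3288318975


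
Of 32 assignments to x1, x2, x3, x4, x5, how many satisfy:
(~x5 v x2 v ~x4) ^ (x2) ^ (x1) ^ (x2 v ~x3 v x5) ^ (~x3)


CNF with 5 clauses over 5 vars (32 assignments).
An assignment satisfies CNF iff every clause has >=1 true literal.
Check each row (bits = x1,x2,x3,x4,x5; clause T/F shown):
  row 0 [00000]: clauses=TFFTT -> 0
  row 1 [00001]: clauses=TFFTT -> 0
  row 2 [00010]: clauses=TFFTT -> 0
  row 3 [00011]: clauses=FFFTT -> 0
  row 4 [00100]: clauses=TFFFF -> 0
  row 5 [00101]: clauses=TFFTF -> 0
  row 6 [00110]: clauses=TFFFF -> 0
  row 7 [00111]: clauses=FFFTF -> 0
  row 8 [01000]: clauses=TTFTT -> 0
  row 9 [01001]: clauses=TTFTT -> 0
  row 10 [01010]: clauses=TTFTT -> 0
  row 11 [01011]: clauses=TTFTT -> 0
  row 12 [01100]: clauses=TTFTF -> 0
  row 13 [01101]: clauses=TTFTF -> 0
  row 14 [01110]: clauses=TTFTF -> 0
  row 15 [01111]: clauses=TTFTF -> 0
  row 16 [10000]: clauses=TFTTT -> 0
  row 17 [10001]: clauses=TFTTT -> 0
  row 18 [10010]: clauses=TFTTT -> 0
  row 19 [10011]: clauses=FFTTT -> 0
  row 20 [10100]: clauses=TFTFF -> 0
  row 21 [10101]: clauses=TFTTF -> 0
  row 22 [10110]: clauses=TFTFF -> 0
  row 23 [10111]: clauses=FFTTF -> 0
  row 24 [11000]: clauses=TTTTT -> 1
  row 25 [11001]: clauses=TTTTT -> 1
  row 26 [11010]: clauses=TTTTT -> 1
  row 27 [11011]: clauses=TTTTT -> 1
  row 28 [11100]: clauses=TTTTF -> 0
  row 29 [11101]: clauses=TTTTF -> 0
  row 30 [11110]: clauses=TTTTF -> 0
  row 31 [11111]: clauses=TTTTF -> 0
Full result column, 8 rows per line (x1,x2 fixed per line; x3,x4,x5 runs 000..111 left to right):
  rows 0-7 [x1,x2=00]: 00000000  (ones: 0)
  rows 8-15 [x1,x2=01]: 00000000  (ones: 0)
  rows 16-23 [x1,x2=10]: 00000000  (ones: 0)
  rows 24-31 [x1,x2=11]: 11110000  (ones: 4)
Satisfying assignments = 0+0+0+4 = 4

4


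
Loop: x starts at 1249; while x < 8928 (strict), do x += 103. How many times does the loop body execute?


Step 1: x goes from 1249 toward 8928 by 103; the body runs while x<8928, so iterations = ceil((bound-start)/step)
Step 2: Distance=7679
Step 3: ceil(7679/103)=75

75


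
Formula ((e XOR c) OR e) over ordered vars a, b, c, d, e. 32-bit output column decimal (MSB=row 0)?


Formula: ((e XOR c) OR e) over a, b, c, d, e (32 rows)
Evaluate each row (bits = a,b,c,d,e, MSB first):
  row 0 [00000]: ((0 XOR 0) OR 0) -> 0
  row 1 [00001]: ((1 XOR 0) OR 1) -> 1
  row 2 [00010]: ((0 XOR 0) OR 0) -> 0
  row 3 [00011]: ((1 XOR 0) OR 1) -> 1
  row 4 [00100]: ((0 XOR 1) OR 0) -> 1
  row 5 [00101]: ((1 XOR 1) OR 1) -> 1
  row 6 [00110]: ((0 XOR 1) OR 0) -> 1
  row 7 [00111]: ((1 XOR 1) OR 1) -> 1
  row 8 [01000]: ((0 XOR 0) OR 0) -> 0
  row 9 [01001]: ((1 XOR 0) OR 1) -> 1
  row 10 [01010]: ((0 XOR 0) OR 0) -> 0
  row 11 [01011]: ((1 XOR 0) OR 1) -> 1
  row 12 [01100]: ((0 XOR 1) OR 0) -> 1
  row 13 [01101]: ((1 XOR 1) OR 1) -> 1
  row 14 [01110]: ((0 XOR 1) OR 0) -> 1
  row 15 [01111]: ((1 XOR 1) OR 1) -> 1
  row 16 [10000]: ((0 XOR 0) OR 0) -> 0
  row 17 [10001]: ((1 XOR 0) OR 1) -> 1
  row 18 [10010]: ((0 XOR 0) OR 0) -> 0
  row 19 [10011]: ((1 XOR 0) OR 1) -> 1
  row 20 [10100]: ((0 XOR 1) OR 0) -> 1
  row 21 [10101]: ((1 XOR 1) OR 1) -> 1
  row 22 [10110]: ((0 XOR 1) OR 0) -> 1
  row 23 [10111]: ((1 XOR 1) OR 1) -> 1
  row 24 [11000]: ((0 XOR 0) OR 0) -> 0
  row 25 [11001]: ((1 XOR 0) OR 1) -> 1
  row 26 [11010]: ((0 XOR 0) OR 0) -> 0
  row 27 [11011]: ((1 XOR 0) OR 1) -> 1
  row 28 [11100]: ((0 XOR 1) OR 0) -> 1
  row 29 [11101]: ((1 XOR 1) OR 1) -> 1
  row 30 [11110]: ((0 XOR 1) OR 0) -> 1
  row 31 [11111]: ((1 XOR 1) OR 1) -> 1
Full result column, 4 rows per line (a,b,c fixed per line; d,e runs 00..11 left to right):
  rows 0-3 [a,b,c=000]: 0101  = hex 5
  rows 4-7 [a,b,c=001]: 1111  = hex F
  rows 8-11 [a,b,c=010]: 0101  = hex 5
  rows 12-15 [a,b,c=011]: 1111  = hex F
  rows 16-19 [a,b,c=100]: 0101  = hex 5
  rows 20-23 [a,b,c=101]: 1111  = hex F
  rows 24-27 [a,b,c=110]: 0101  = hex 5
  rows 28-31 [a,b,c=111]: 1111  = hex F
Output column (row 0 .. row 31) = 01011111010111110101111101011111
Output column grouped in 4s = 0101 1111 0101 1111 0101 1111 0101 1111 = 0x5F5F5F5F
Convert to decimal digit by digit (value = value*16 + digit):
  5 -> 5
  5*16 + 15 (F) = 95
  95*16 + 5 = 1525
  1525*16 + 15 (F) = 24415
  24415*16 + 5 = 390645
  390645*16 + 15 (F) = 6250335
  6250335*16 + 5 = 100005365
  100005365*16 + 15 (F) = 1600085855
Decimal = 1600085855

1600085855


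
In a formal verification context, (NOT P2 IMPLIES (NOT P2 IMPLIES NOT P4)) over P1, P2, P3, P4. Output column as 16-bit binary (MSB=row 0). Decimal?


Formula: (NOT P2 IMPLIES (NOT P2 IMPLIES NOT P4)) over P1, P2, P3, P4 (16 rows)
Evaluate each row (bits = P1,P2,P3,P4, MSB first):
  row 0 [0000]: (NOT 0 IMPLIES (NOT 0 IMPLIES NOT 0)) -> 1
  row 1 [0001]: (NOT 0 IMPLIES (NOT 0 IMPLIES NOT 1)) -> 0
  row 2 [0010]: (NOT 0 IMPLIES (NOT 0 IMPLIES NOT 0)) -> 1
  row 3 [0011]: (NOT 0 IMPLIES (NOT 0 IMPLIES NOT 1)) -> 0
  row 4 [0100]: (NOT 1 IMPLIES (NOT 1 IMPLIES NOT 0)) -> 1
  row 5 [0101]: (NOT 1 IMPLIES (NOT 1 IMPLIES NOT 1)) -> 1
  row 6 [0110]: (NOT 1 IMPLIES (NOT 1 IMPLIES NOT 0)) -> 1
  row 7 [0111]: (NOT 1 IMPLIES (NOT 1 IMPLIES NOT 1)) -> 1
  row 8 [1000]: (NOT 0 IMPLIES (NOT 0 IMPLIES NOT 0)) -> 1
  row 9 [1001]: (NOT 0 IMPLIES (NOT 0 IMPLIES NOT 1)) -> 0
  row 10 [1010]: (NOT 0 IMPLIES (NOT 0 IMPLIES NOT 0)) -> 1
  row 11 [1011]: (NOT 0 IMPLIES (NOT 0 IMPLIES NOT 1)) -> 0
  row 12 [1100]: (NOT 1 IMPLIES (NOT 1 IMPLIES NOT 0)) -> 1
  row 13 [1101]: (NOT 1 IMPLIES (NOT 1 IMPLIES NOT 1)) -> 1
  row 14 [1110]: (NOT 1 IMPLIES (NOT 1 IMPLIES NOT 0)) -> 1
  row 15 [1111]: (NOT 1 IMPLIES (NOT 1 IMPLIES NOT 1)) -> 1
Full result column, 4 rows per line (P1,P2 fixed per line; P3,P4 runs 00..11 left to right):
  rows 0-3 [P1,P2=00]: 1010  = hex A
  rows 4-7 [P1,P2=01]: 1111  = hex F
  rows 8-11 [P1,P2=10]: 1010  = hex A
  rows 12-15 [P1,P2=11]: 1111  = hex F
Output column (row 0 .. row 15) = 1010111110101111
Output column grouped in 4s = 1010 1111 1010 1111 = 0xAFAF
Convert to decimal digit by digit (value = value*16 + digit):
  A -> 10
  10*16 + 15 (F) = 175
  175*16 + 10 (A) = 2810
  2810*16 + 15 (F) = 44975
Decimal = 44975

44975


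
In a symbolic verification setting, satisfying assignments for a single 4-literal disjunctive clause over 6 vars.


Step 1: Total=2^6=64
Step 2: Unsat when all 4 false: 2^2=4
Step 3: Sat=64-4=60

60


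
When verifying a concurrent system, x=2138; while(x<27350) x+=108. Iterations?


Step 1: x goes from 2138 toward 27350 by 108; the body runs while x<27350, so iterations = ceil((bound-start)/step)
Step 2: Distance=25212
Step 3: ceil(25212/108)=234

234


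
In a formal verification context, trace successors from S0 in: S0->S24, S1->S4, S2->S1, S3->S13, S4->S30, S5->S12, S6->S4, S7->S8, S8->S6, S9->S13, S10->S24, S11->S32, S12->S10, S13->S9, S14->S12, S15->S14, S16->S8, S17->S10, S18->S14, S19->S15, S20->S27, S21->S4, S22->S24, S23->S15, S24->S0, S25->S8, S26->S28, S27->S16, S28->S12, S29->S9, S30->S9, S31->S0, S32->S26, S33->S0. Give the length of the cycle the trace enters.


Trace from S0 until a state repeats:
  S0 -> S24 -> S0
S0 first seen at step 0, revisited at step 2.
Cycle length = 2 - 0 = 2

2


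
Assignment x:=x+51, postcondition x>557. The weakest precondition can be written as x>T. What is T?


Formula: wp(x:=E, P) = P[E/x] (substitute E for x in postcondition)
Step 1: Postcondition: x>557
Step 2: Substitute x+51 for x: x+51>557
Step 3: Solve for x: x > 557-51 = 506

506


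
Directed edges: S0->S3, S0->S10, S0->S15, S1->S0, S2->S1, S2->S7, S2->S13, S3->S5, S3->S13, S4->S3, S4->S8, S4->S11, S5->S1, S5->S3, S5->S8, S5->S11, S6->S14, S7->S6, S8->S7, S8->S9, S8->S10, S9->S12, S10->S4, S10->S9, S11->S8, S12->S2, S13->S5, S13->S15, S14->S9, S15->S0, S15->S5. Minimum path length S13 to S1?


BFS layer-by-layer from S13:
  dist 0: {S13}
  dist 1: {S5, S15}
  dist 2: {S0, S1, S3, S8, S11}
  -> S1 reached at distance 2
Shortest path length = 2

2


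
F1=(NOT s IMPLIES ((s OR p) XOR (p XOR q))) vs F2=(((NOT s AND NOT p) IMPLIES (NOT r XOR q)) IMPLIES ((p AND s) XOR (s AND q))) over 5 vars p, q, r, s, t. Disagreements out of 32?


F1 = (NOT s IMPLIES ((s OR p) XOR (p XOR q)))
F2 = (((NOT s AND NOT p) IMPLIES (NOT r XOR q)) IMPLIES ((p AND s) XOR (s AND q)))
Evaluate both on each of 32 rows (bits = p,q,r,s,t):
  row 0 [00000]: F1=0 F2=0 -> 0
  row 1 [00001]: F1=0 F2=0 -> 0
  row 2 [00010]: F1=1 F2=0 (differ) -> 1
  row 3 [00011]: F1=1 F2=0 (differ) -> 1
  row 4 [00100]: F1=0 F2=1 (differ) -> 1
  row 5 [00101]: F1=0 F2=1 (differ) -> 1
  row 6 [00110]: F1=1 F2=0 (differ) -> 1
  row 7 [00111]: F1=1 F2=0 (differ) -> 1
  row 8 [01000]: F1=1 F2=1 -> 0
  row 9 [01001]: F1=1 F2=1 -> 0
  row 10 [01010]: F1=1 F2=1 -> 0
  row 11 [01011]: F1=1 F2=1 -> 0
  row 12 [01100]: F1=1 F2=0 (differ) -> 1
  row 13 [01101]: F1=1 F2=0 (differ) -> 1
  row 14 [01110]: F1=1 F2=1 -> 0
  row 15 [01111]: F1=1 F2=1 -> 0
  row 16 [10000]: F1=0 F2=0 -> 0
  row 17 [10001]: F1=0 F2=0 -> 0
  row 18 [10010]: F1=1 F2=1 -> 0
  row 19 [10011]: F1=1 F2=1 -> 0
  row 20 [10100]: F1=0 F2=0 -> 0
  row 21 [10101]: F1=0 F2=0 -> 0
  row 22 [10110]: F1=1 F2=1 -> 0
  row 23 [10111]: F1=1 F2=1 -> 0
  row 24 [11000]: F1=1 F2=0 (differ) -> 1
  row 25 [11001]: F1=1 F2=0 (differ) -> 1
  row 26 [11010]: F1=1 F2=0 (differ) -> 1
  row 27 [11011]: F1=1 F2=0 (differ) -> 1
  row 28 [11100]: F1=1 F2=0 (differ) -> 1
  row 29 [11101]: F1=1 F2=0 (differ) -> 1
  row 30 [11110]: F1=1 F2=0 (differ) -> 1
  row 31 [11111]: F1=1 F2=0 (differ) -> 1
Full result column, 8 rows per line (p,q fixed per line; r,s,t runs 000..111 left to right):
  rows 0-7 [p,q=00]: 00111111  (ones: 6)
  rows 8-15 [p,q=01]: 00001100  (ones: 2)
  rows 16-23 [p,q=10]: 00000000  (ones: 0)
  rows 24-31 [p,q=11]: 11111111  (ones: 8)
Disagreements = 6+2+0+8 = 16

16


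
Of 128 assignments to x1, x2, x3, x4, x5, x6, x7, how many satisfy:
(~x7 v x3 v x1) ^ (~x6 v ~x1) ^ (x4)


CNF with 3 clauses over 7 vars (128 assignments).
An assignment satisfies CNF iff every clause has >=1 true literal.
Check each row (bits = x1,x2,x3,x4,x5,x6,x7; clause T/F shown):
  row 0 [0000000]: clauses=TTF -> 0
  row 1 [0000001]: clauses=FTF -> 0
  row 2 [0000010]: clauses=TTF -> 0
  row 3 [0000011]: clauses=FTF -> 0
  row 4 [0000100]: clauses=TTF -> 0
  (every remaining row is evaluated the same way; all 128 results are listed next)
Full result column, 8 rows per line (x1,x2,x3,x4 fixed per line; x5,x6,x7 runs 000..111 left to right):
  rows 0-7 [x1,x2,x3,x4=0000]: 00000000  (ones: 0)
  rows 8-15 [x1,x2,x3,x4=0001]: 10101010  (ones: 4)
  rows 16-23 [x1,x2,x3,x4=0010]: 00000000  (ones: 0)
  rows 24-31 [x1,x2,x3,x4=0011]: 11111111  (ones: 8)
  rows 32-39 [x1,x2,x3,x4=0100]: 00000000  (ones: 0)
  rows 40-47 [x1,x2,x3,x4=0101]: 10101010  (ones: 4)
  rows 48-55 [x1,x2,x3,x4=0110]: 00000000  (ones: 0)
  rows 56-63 [x1,x2,x3,x4=0111]: 11111111  (ones: 8)
  rows 64-71 [x1,x2,x3,x4=1000]: 00000000  (ones: 0)
  rows 72-79 [x1,x2,x3,x4=1001]: 11001100  (ones: 4)
  rows 80-87 [x1,x2,x3,x4=1010]: 00000000  (ones: 0)
  rows 88-95 [x1,x2,x3,x4=1011]: 11001100  (ones: 4)
  rows 96-103 [x1,x2,x3,x4=1100]: 00000000  (ones: 0)
  rows 104-111 [x1,x2,x3,x4=1101]: 11001100  (ones: 4)
  rows 112-119 [x1,x2,x3,x4=1110]: 00000000  (ones: 0)
  rows 120-127 [x1,x2,x3,x4=1111]: 11001100  (ones: 4)
Satisfying assignments = 0+4+0+8+0+4+0+8+0+4+0+4+0+4+0+4 = 40

40


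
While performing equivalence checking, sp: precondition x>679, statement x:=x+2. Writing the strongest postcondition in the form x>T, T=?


Formula: sp(P, x:=E) = exists old_x. (x = E[old_x/x]) AND P[old_x/x] (old_x is the value of x before the assignment; eliminate old_x by solving x = E[old_x/x] for old_x)
Step 1: Precondition P: x>679, i.e. old_x > 679
Step 2: Assignment gives x = old_x + 2, so old_x = x - 2
Step 3: Substitute into P: x - 2 > 679
Step 4: Simplify: x > 679+2 = 681

681


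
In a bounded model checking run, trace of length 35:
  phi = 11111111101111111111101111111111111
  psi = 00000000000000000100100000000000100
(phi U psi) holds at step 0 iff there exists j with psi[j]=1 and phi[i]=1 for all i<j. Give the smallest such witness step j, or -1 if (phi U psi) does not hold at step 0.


(phi U psi) at 0: need smallest j with psi[j]=1 and phi[i]=1 for all i in [0,j).
Scan from step 0:
  step 0: phi=1, psi=0 -> continue
  step 1: phi=1, psi=0 -> continue
  step 2: phi=1, psi=0 -> continue
  step 3: phi=1, psi=0 -> continue
  step 9: phi=0 -> phi-prefix broken from here
  step 17: psi=1 but phi already failed -> not a witness
  step 20: psi=1 but phi already failed -> not a witness
  step 32: psi=1 but phi already failed -> not a witness
  end of trace: no witness -> -1
Witness step = -1

-1


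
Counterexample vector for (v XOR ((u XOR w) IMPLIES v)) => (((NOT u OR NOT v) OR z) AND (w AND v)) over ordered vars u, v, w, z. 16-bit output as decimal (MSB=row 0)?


F1 = (v XOR ((u XOR w) IMPLIES v))
F2 = (((NOT u OR NOT v) OR z) AND (w AND v))
Counterexample to F1=>F2 is where F1=1 and F2=0.
Evaluate each row (bits = u,v,w,z, MSB first):
  row 0 [0000]: F1=1 F2=0 -> F1&~F2 -> 1
  row 1 [0001]: F1=1 F2=0 -> F1&~F2 -> 1
  row 2 [0010]: F1=0 F2=0 -> F1&~F2 -> 0
  row 3 [0011]: F1=0 F2=0 -> F1&~F2 -> 0
  row 4 [0100]: F1=0 F2=0 -> F1&~F2 -> 0
  row 5 [0101]: F1=0 F2=0 -> F1&~F2 -> 0
  row 6 [0110]: F1=0 F2=1 -> F1&~F2 -> 0
  row 7 [0111]: F1=0 F2=1 -> F1&~F2 -> 0
  row 8 [1000]: F1=0 F2=0 -> F1&~F2 -> 0
  row 9 [1001]: F1=0 F2=0 -> F1&~F2 -> 0
  row 10 [1010]: F1=1 F2=0 -> F1&~F2 -> 1
  row 11 [1011]: F1=1 F2=0 -> F1&~F2 -> 1
  row 12 [1100]: F1=0 F2=0 -> F1&~F2 -> 0
  row 13 [1101]: F1=0 F2=0 -> F1&~F2 -> 0
  row 14 [1110]: F1=0 F2=0 -> F1&~F2 -> 0
  row 15 [1111]: F1=0 F2=1 -> F1&~F2 -> 0
Full result column, 4 rows per line (u,v fixed per line; w,z runs 00..11 left to right):
  rows 0-3 [u,v=00]: 1100  = hex C
  rows 4-7 [u,v=01]: 0000  = hex 0
  rows 8-11 [u,v=10]: 0011  = hex 3
  rows 12-15 [u,v=11]: 0000  = hex 0
Counterexample vector (row 0 .. row 15) = 1100000000110000
Output column grouped in 4s = 1100 0000 0011 0000 = 0xC030
Convert to decimal digit by digit (value = value*16 + digit):
  C -> 12
  12*16 + 0 = 192
  192*16 + 3 = 3075
  3075*16 + 0 = 49200
Decimal = 49200

49200


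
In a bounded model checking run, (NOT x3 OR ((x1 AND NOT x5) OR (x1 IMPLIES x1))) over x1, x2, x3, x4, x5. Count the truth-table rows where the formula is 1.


Formula: (NOT x3 OR ((x1 AND NOT x5) OR (x1 IMPLIES x1))) over 5 vars (32 rows)
Evaluate each row (x1, x2, x3, x4, x5 as bits, MSB first):
  row 0 [00000]: (NOT 0 OR ((0 AND NOT 0) OR (0 IMPLIES 0))) -> 1
  row 1 [00001]: (NOT 0 OR ((0 AND NOT 1) OR (0 IMPLIES 0))) -> 1
  row 2 [00010]: (NOT 0 OR ((0 AND NOT 0) OR (0 IMPLIES 0))) -> 1
  row 3 [00011]: (NOT 0 OR ((0 AND NOT 1) OR (0 IMPLIES 0))) -> 1
  row 4 [00100]: (NOT 1 OR ((0 AND NOT 0) OR (0 IMPLIES 0))) -> 1
  row 5 [00101]: (NOT 1 OR ((0 AND NOT 1) OR (0 IMPLIES 0))) -> 1
  row 6 [00110]: (NOT 1 OR ((0 AND NOT 0) OR (0 IMPLIES 0))) -> 1
  row 7 [00111]: (NOT 1 OR ((0 AND NOT 1) OR (0 IMPLIES 0))) -> 1
  row 8 [01000]: (NOT 0 OR ((0 AND NOT 0) OR (0 IMPLIES 0))) -> 1
  row 9 [01001]: (NOT 0 OR ((0 AND NOT 1) OR (0 IMPLIES 0))) -> 1
  row 10 [01010]: (NOT 0 OR ((0 AND NOT 0) OR (0 IMPLIES 0))) -> 1
  row 11 [01011]: (NOT 0 OR ((0 AND NOT 1) OR (0 IMPLIES 0))) -> 1
  row 12 [01100]: (NOT 1 OR ((0 AND NOT 0) OR (0 IMPLIES 0))) -> 1
  row 13 [01101]: (NOT 1 OR ((0 AND NOT 1) OR (0 IMPLIES 0))) -> 1
  row 14 [01110]: (NOT 1 OR ((0 AND NOT 0) OR (0 IMPLIES 0))) -> 1
  row 15 [01111]: (NOT 1 OR ((0 AND NOT 1) OR (0 IMPLIES 0))) -> 1
  row 16 [10000]: (NOT 0 OR ((1 AND NOT 0) OR (1 IMPLIES 1))) -> 1
  row 17 [10001]: (NOT 0 OR ((1 AND NOT 1) OR (1 IMPLIES 1))) -> 1
  row 18 [10010]: (NOT 0 OR ((1 AND NOT 0) OR (1 IMPLIES 1))) -> 1
  row 19 [10011]: (NOT 0 OR ((1 AND NOT 1) OR (1 IMPLIES 1))) -> 1
  row 20 [10100]: (NOT 1 OR ((1 AND NOT 0) OR (1 IMPLIES 1))) -> 1
  row 21 [10101]: (NOT 1 OR ((1 AND NOT 1) OR (1 IMPLIES 1))) -> 1
  row 22 [10110]: (NOT 1 OR ((1 AND NOT 0) OR (1 IMPLIES 1))) -> 1
  row 23 [10111]: (NOT 1 OR ((1 AND NOT 1) OR (1 IMPLIES 1))) -> 1
  row 24 [11000]: (NOT 0 OR ((1 AND NOT 0) OR (1 IMPLIES 1))) -> 1
  row 25 [11001]: (NOT 0 OR ((1 AND NOT 1) OR (1 IMPLIES 1))) -> 1
  row 26 [11010]: (NOT 0 OR ((1 AND NOT 0) OR (1 IMPLIES 1))) -> 1
  row 27 [11011]: (NOT 0 OR ((1 AND NOT 1) OR (1 IMPLIES 1))) -> 1
  row 28 [11100]: (NOT 1 OR ((1 AND NOT 0) OR (1 IMPLIES 1))) -> 1
  row 29 [11101]: (NOT 1 OR ((1 AND NOT 1) OR (1 IMPLIES 1))) -> 1
  row 30 [11110]: (NOT 1 OR ((1 AND NOT 0) OR (1 IMPLIES 1))) -> 1
  row 31 [11111]: (NOT 1 OR ((1 AND NOT 1) OR (1 IMPLIES 1))) -> 1
Full result column, 8 rows per line (x1,x2 fixed per line; x3,x4,x5 runs 000..111 left to right):
  rows 0-7 [x1,x2=00]: 11111111  (ones: 8)
  rows 8-15 [x1,x2=01]: 11111111  (ones: 8)
  rows 16-23 [x1,x2=10]: 11111111  (ones: 8)
  rows 24-31 [x1,x2=11]: 11111111  (ones: 8)
Count of 1-rows = 8+8+8+8 = 32

32


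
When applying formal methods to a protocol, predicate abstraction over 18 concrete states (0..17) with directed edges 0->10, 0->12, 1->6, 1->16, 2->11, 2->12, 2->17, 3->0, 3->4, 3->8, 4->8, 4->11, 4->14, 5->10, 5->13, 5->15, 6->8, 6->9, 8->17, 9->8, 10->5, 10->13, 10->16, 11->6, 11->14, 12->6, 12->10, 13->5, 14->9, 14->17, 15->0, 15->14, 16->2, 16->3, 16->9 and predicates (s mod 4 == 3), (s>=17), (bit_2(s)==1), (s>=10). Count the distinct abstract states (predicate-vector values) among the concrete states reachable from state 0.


BFS from 0:
Concrete reachable: {0, 2, 3, 4, 5, 6, 8, 9, 10, 11, 12, 13, 14, 15, 16, 17}
Abstract via predicates (s mod 4 == 3), (s>=17), (bit_2(s)==1), (s>=10):
  (0,0,0,0) <- {0, 2, 8, 9}
  (0,0,0,1) <- {10, 16}
  (0,0,1,0) <- {4, 5, 6}
  (0,0,1,1) <- {12, 13, 14}
  (0,1,0,1) <- {17}
  (1,0,0,0) <- {3}
  (1,0,0,1) <- {11}
  (1,0,1,1) <- {15}
Distinct abstract states = 8

8


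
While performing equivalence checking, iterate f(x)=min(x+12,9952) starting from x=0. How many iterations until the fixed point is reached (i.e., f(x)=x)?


Step 1: x=0, cap=9952, increment=12
Step 2: x grows by 12 each step until capped at 9952; fixed point is x=9952
Step 3: iterations = ceil(9952/12) = 830

830


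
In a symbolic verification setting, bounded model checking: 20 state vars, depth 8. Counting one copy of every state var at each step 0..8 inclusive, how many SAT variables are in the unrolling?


BMC unrolls to depth k, creating one copy of each state var for steps 0..k.
Step count = 8 + 1 = 9 (steps 0 through 8)
Vars per step = 20
Total = 20 * 9 = 180

180


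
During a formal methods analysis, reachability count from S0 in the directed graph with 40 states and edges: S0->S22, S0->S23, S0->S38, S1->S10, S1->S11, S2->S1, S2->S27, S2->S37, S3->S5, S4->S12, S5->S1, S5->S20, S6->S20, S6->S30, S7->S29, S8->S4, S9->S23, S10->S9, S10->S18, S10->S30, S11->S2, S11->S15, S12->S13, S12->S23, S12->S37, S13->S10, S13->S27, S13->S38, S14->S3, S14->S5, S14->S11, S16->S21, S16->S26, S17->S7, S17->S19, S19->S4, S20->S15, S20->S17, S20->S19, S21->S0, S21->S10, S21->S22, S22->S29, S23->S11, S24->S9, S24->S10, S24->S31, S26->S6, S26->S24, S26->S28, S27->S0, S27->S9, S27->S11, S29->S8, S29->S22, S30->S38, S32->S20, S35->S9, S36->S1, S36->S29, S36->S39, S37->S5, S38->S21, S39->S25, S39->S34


BFS from S0:
  layer 0: {S0}
  layer 1: {S22, S23, S38}
  layer 2: {S11, S21, S29}
  layer 3: {S2, S8, S10, S15}
  layer 4: {S1, S4, S9, S18, S27, S30, S37}
  layer 5: {S5, S12}
  layer 6: {S13, S20}
  layer 7: {S17, S19}
  layer 8: {S7}
Reachable set: {S0, S1, S2, S4, S5, S7, S8, S9, S10, S11, S12, S13, S15, S17, S18, S19, S20, S21, S22, S23, S27, S29, S30, S37, S38}
Count = 25

25


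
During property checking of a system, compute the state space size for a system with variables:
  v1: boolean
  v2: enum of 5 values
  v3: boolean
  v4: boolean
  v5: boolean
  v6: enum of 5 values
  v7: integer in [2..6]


State space = product of domain sizes of all variables.
Domain sizes:
  v1 (boolean): 2
  v2 (enum of 5 values): 5
  v3 (boolean): 2
  v4 (boolean): 2
  v5 (boolean): 2
  v6 (enum of 5 values): 5
  v7 (integer in [2..6]): 5
Product = 2 * 5 * 2 * 2 * 2 * 5 * 5 = 2000

2000


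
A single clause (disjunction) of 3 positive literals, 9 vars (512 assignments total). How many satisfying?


Step 1: Total=2^9=512
Step 2: Unsat when all 3 false: 2^6=64
Step 3: Sat=512-64=448

448


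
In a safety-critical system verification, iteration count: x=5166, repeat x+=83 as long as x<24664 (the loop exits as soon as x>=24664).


Step 1: x goes from 5166 toward 24664 by 83; the body runs while x<24664, so iterations = ceil((bound-start)/step)
Step 2: Distance=19498
Step 3: ceil(19498/83)=235

235


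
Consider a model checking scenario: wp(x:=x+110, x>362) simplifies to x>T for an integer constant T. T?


Formula: wp(x:=E, P) = P[E/x] (substitute E for x in postcondition)
Step 1: Postcondition: x>362
Step 2: Substitute x+110 for x: x+110>362
Step 3: Solve for x: x > 362-110 = 252

252


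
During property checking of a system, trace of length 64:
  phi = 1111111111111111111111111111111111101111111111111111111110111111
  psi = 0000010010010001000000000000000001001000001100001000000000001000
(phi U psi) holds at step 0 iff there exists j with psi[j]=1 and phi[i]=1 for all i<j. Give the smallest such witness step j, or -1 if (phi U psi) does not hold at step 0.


(phi U psi) at 0: need smallest j with psi[j]=1 and phi[i]=1 for all i in [0,j).
Scan from step 0:
  step 0: phi=1, psi=0 -> continue
  step 1: phi=1, psi=0 -> continue
  step 2: phi=1, psi=0 -> continue
  step 3: phi=1, psi=0 -> continue
  step 5: psi=1 and phi held for [0,5) -> witness found
Witness step = 5

5


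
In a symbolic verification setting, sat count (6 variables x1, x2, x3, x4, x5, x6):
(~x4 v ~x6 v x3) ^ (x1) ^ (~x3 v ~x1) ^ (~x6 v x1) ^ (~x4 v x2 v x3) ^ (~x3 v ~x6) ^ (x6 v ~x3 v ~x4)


CNF with 7 clauses over 6 vars (64 assignments).
An assignment satisfies CNF iff every clause has >=1 true literal.
Check each row (bits = x1,x2,x3,x4,x5,x6; clause T/F shown):
  row 0 [000000]: clauses=TFTTTTT -> 0
  row 1 [000001]: clauses=TFTFTTT -> 0
  row 2 [000010]: clauses=TFTTTTT -> 0
  row 3 [000011]: clauses=TFTFTTT -> 0
  row 4 [000100]: clauses=TFTTFTT -> 0
  (every remaining row is evaluated the same way; all 64 results are listed next)
Full result column, 8 rows per line (x1,x2,x3 fixed per line; x4,x5,x6 runs 000..111 left to right):
  rows 0-7 [x1,x2,x3=000]: 00000000  (ones: 0)
  rows 8-15 [x1,x2,x3=001]: 00000000  (ones: 0)
  rows 16-23 [x1,x2,x3=010]: 00000000  (ones: 0)
  rows 24-31 [x1,x2,x3=011]: 00000000  (ones: 0)
  rows 32-39 [x1,x2,x3=100]: 11110000  (ones: 4)
  rows 40-47 [x1,x2,x3=101]: 00000000  (ones: 0)
  rows 48-55 [x1,x2,x3=110]: 11111010  (ones: 6)
  rows 56-63 [x1,x2,x3=111]: 00000000  (ones: 0)
Satisfying assignments = 0+0+0+0+4+0+6+0 = 10

10


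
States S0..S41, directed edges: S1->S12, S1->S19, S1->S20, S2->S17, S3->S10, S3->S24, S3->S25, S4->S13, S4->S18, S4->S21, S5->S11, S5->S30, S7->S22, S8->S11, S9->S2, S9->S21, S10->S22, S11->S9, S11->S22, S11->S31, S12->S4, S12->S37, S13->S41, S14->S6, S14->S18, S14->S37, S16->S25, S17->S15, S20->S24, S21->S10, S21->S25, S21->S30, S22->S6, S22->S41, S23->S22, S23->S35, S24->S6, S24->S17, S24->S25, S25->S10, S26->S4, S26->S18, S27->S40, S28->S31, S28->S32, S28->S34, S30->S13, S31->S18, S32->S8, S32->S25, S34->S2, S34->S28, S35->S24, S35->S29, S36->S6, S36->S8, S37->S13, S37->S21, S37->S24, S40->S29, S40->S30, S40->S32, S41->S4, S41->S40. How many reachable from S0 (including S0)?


BFS from S0:
  layer 0: {S0}
Reachable set: {S0}
Count = 1

1


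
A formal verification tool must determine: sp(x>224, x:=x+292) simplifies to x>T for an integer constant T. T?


Formula: sp(P, x:=E) = exists old_x. (x = E[old_x/x]) AND P[old_x/x] (old_x is the value of x before the assignment; eliminate old_x by solving x = E[old_x/x] for old_x)
Step 1: Precondition P: x>224, i.e. old_x > 224
Step 2: Assignment gives x = old_x + 292, so old_x = x - 292
Step 3: Substitute into P: x - 292 > 224
Step 4: Simplify: x > 224+292 = 516

516


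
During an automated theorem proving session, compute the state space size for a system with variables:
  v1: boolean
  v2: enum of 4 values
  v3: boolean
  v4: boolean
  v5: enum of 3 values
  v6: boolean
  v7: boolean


State space = product of domain sizes of all variables.
Domain sizes:
  v1 (boolean): 2
  v2 (enum of 4 values): 4
  v3 (boolean): 2
  v4 (boolean): 2
  v5 (enum of 3 values): 3
  v6 (boolean): 2
  v7 (boolean): 2
Product = 2 * 4 * 2 * 2 * 3 * 2 * 2 = 384

384


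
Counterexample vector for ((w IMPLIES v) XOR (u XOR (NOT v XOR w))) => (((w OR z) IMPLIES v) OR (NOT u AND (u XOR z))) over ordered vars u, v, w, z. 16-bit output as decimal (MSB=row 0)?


F1 = ((w IMPLIES v) XOR (u XOR (NOT v XOR w)))
F2 = (((w OR z) IMPLIES v) OR (NOT u AND (u XOR z)))
Counterexample to F1=>F2 is where F1=1 and F2=0.
Evaluate each row (bits = u,v,w,z, MSB first):
  row 0 [0000]: F1=0 F2=1 -> F1&~F2 -> 0
  row 1 [0001]: F1=0 F2=1 -> F1&~F2 -> 0
  row 2 [0010]: F1=0 F2=0 -> F1&~F2 -> 0
  row 3 [0011]: F1=0 F2=1 -> F1&~F2 -> 0
  row 4 [0100]: F1=1 F2=1 -> F1&~F2 -> 0
  row 5 [0101]: F1=1 F2=1 -> F1&~F2 -> 0
  row 6 [0110]: F1=0 F2=1 -> F1&~F2 -> 0
  row 7 [0111]: F1=0 F2=1 -> F1&~F2 -> 0
  row 8 [1000]: F1=1 F2=1 -> F1&~F2 -> 0
  row 9 [1001]: F1=1 F2=0 -> F1&~F2 -> 1
  row 10 [1010]: F1=1 F2=0 -> F1&~F2 -> 1
  row 11 [1011]: F1=1 F2=0 -> F1&~F2 -> 1
  row 12 [1100]: F1=0 F2=1 -> F1&~F2 -> 0
  row 13 [1101]: F1=0 F2=1 -> F1&~F2 -> 0
  row 14 [1110]: F1=1 F2=1 -> F1&~F2 -> 0
  row 15 [1111]: F1=1 F2=1 -> F1&~F2 -> 0
Full result column, 4 rows per line (u,v fixed per line; w,z runs 00..11 left to right):
  rows 0-3 [u,v=00]: 0000  = hex 0
  rows 4-7 [u,v=01]: 0000  = hex 0
  rows 8-11 [u,v=10]: 0111  = hex 7
  rows 12-15 [u,v=11]: 0000  = hex 0
Counterexample vector (row 0 .. row 15) = 0000000001110000
Output column grouped in 4s = 0000 0000 0111 0000 = 0x0070
Convert to decimal digit by digit (value = value*16 + digit):
  0 -> 0
  0*16 + 0 = 0
  0*16 + 7 = 7
  7*16 + 0 = 112
Decimal = 112

112


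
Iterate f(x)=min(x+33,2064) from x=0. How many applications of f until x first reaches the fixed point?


Step 1: x=0, cap=2064, increment=33
Step 2: x grows by 33 each step until capped at 2064; fixed point is x=2064
Step 3: iterations = ceil(2064/33) = 63

63


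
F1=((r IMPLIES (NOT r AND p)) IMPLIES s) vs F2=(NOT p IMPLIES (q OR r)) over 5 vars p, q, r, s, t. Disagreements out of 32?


F1 = ((r IMPLIES (NOT r AND p)) IMPLIES s)
F2 = (NOT p IMPLIES (q OR r))
Evaluate both on each of 32 rows (bits = p,q,r,s,t):
  row 0 [00000]: F1=0 F2=0 -> 0
  row 1 [00001]: F1=0 F2=0 -> 0
  row 2 [00010]: F1=1 F2=0 (differ) -> 1
  row 3 [00011]: F1=1 F2=0 (differ) -> 1
  row 4 [00100]: F1=1 F2=1 -> 0
  row 5 [00101]: F1=1 F2=1 -> 0
  row 6 [00110]: F1=1 F2=1 -> 0
  row 7 [00111]: F1=1 F2=1 -> 0
  row 8 [01000]: F1=0 F2=1 (differ) -> 1
  row 9 [01001]: F1=0 F2=1 (differ) -> 1
  row 10 [01010]: F1=1 F2=1 -> 0
  row 11 [01011]: F1=1 F2=1 -> 0
  row 12 [01100]: F1=1 F2=1 -> 0
  row 13 [01101]: F1=1 F2=1 -> 0
  row 14 [01110]: F1=1 F2=1 -> 0
  row 15 [01111]: F1=1 F2=1 -> 0
  row 16 [10000]: F1=0 F2=1 (differ) -> 1
  row 17 [10001]: F1=0 F2=1 (differ) -> 1
  row 18 [10010]: F1=1 F2=1 -> 0
  row 19 [10011]: F1=1 F2=1 -> 0
  row 20 [10100]: F1=1 F2=1 -> 0
  row 21 [10101]: F1=1 F2=1 -> 0
  row 22 [10110]: F1=1 F2=1 -> 0
  row 23 [10111]: F1=1 F2=1 -> 0
  row 24 [11000]: F1=0 F2=1 (differ) -> 1
  row 25 [11001]: F1=0 F2=1 (differ) -> 1
  row 26 [11010]: F1=1 F2=1 -> 0
  row 27 [11011]: F1=1 F2=1 -> 0
  row 28 [11100]: F1=1 F2=1 -> 0
  row 29 [11101]: F1=1 F2=1 -> 0
  row 30 [11110]: F1=1 F2=1 -> 0
  row 31 [11111]: F1=1 F2=1 -> 0
Full result column, 8 rows per line (p,q fixed per line; r,s,t runs 000..111 left to right):
  rows 0-7 [p,q=00]: 00110000  (ones: 2)
  rows 8-15 [p,q=01]: 11000000  (ones: 2)
  rows 16-23 [p,q=10]: 11000000  (ones: 2)
  rows 24-31 [p,q=11]: 11000000  (ones: 2)
Disagreements = 2+2+2+2 = 8

8


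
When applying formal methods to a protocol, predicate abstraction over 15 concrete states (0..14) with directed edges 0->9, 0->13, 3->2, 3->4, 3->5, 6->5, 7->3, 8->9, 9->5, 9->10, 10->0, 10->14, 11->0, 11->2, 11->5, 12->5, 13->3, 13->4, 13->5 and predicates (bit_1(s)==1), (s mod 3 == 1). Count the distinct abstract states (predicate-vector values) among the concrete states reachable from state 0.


BFS from 0:
Concrete reachable: {0, 2, 3, 4, 5, 9, 10, 13, 14}
Abstract via predicates (bit_1(s)==1), (s mod 3 == 1):
  (0,0) <- {0, 5, 9}
  (0,1) <- {4, 13}
  (1,0) <- {2, 3, 14}
  (1,1) <- {10}
Distinct abstract states = 4

4


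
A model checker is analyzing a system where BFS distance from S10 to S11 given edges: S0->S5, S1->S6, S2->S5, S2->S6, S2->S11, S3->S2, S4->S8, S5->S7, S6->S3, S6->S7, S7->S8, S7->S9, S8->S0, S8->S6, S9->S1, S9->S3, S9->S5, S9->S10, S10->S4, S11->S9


BFS layer-by-layer from S10:
  dist 0: {S10}
  dist 1: {S4}
  dist 2: {S8}
  dist 3: {S0, S6}
  dist 4: {S3, S5, S7}
  dist 5: {S2, S9}
  dist 6: {S1, S11}
  -> S11 reached at distance 6
Shortest path length = 6

6


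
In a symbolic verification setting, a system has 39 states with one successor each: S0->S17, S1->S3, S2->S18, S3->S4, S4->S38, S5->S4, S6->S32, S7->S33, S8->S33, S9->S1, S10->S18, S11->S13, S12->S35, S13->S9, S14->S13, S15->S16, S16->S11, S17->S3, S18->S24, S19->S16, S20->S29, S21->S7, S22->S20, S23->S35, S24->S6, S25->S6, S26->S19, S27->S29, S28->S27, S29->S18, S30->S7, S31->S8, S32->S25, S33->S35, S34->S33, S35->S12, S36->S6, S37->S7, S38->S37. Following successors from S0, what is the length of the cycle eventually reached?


Trace from S0 until a state repeats:
  S0 -> S17 -> S3 -> S4 -> S38 -> S37 -> S7 -> S33 -> S35 -> S12 -> S35
S35 first seen at step 8, revisited at step 10.
Cycle length = 10 - 8 = 2

2
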